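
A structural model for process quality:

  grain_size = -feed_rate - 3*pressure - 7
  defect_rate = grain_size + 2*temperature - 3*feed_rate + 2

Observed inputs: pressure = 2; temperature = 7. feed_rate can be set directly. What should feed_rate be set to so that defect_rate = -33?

feed_rate = 9

Substituting into the grain_size equation gives grain_size = -feed_rate - 13.
Substituting into the defect_rate equation gives defect_rate = -4*feed_rate + 3.
Solve -4*feed_rate + 3 = -33: feed_rate = (-33 - 3) / -4 = 9.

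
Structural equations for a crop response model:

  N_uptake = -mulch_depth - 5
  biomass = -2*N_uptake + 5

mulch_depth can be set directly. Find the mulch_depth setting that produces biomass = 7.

Substituting into the biomass equation gives biomass = 2*mulch_depth + 15.
Solve 2*mulch_depth + 15 = 7: mulch_depth = (7 - 15) / 2 = -4.

mulch_depth = -4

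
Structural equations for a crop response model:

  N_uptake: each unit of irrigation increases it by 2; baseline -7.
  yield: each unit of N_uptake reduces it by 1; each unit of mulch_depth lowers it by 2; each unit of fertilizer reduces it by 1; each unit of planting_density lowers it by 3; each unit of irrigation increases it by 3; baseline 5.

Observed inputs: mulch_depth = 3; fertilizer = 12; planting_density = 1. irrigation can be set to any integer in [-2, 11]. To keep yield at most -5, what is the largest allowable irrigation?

irrigation = 4

Substituting into the yield equation gives yield = irrigation - 9.
Require irrigation - 9 ≤ -5, so irrigation ≤ 4.
The largest integer in [-2, 11] satisfying this is 4.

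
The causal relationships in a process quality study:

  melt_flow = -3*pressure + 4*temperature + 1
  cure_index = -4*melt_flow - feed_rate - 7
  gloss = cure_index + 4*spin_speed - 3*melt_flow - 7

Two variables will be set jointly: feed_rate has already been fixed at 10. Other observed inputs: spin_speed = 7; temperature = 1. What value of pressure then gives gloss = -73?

pressure = -2

With feed_rate held at 10:
Substituting into the melt_flow equation gives melt_flow = -3*pressure + 5.
cure_index becomes 12*pressure - 37.
This gives gloss = 21*pressure - 31.
Solve 21*pressure - 31 = -73: pressure = (-73 + 31) / 21 = -2.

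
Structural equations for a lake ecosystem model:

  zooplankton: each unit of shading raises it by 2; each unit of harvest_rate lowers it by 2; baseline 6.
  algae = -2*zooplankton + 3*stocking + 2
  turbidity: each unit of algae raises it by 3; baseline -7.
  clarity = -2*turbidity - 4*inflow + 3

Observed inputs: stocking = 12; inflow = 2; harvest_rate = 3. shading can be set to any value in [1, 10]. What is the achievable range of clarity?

-195 to 21

Substituting into the zooplankton equation gives zooplankton = 2*shading.
This gives algae = -4*shading + 38.
Substituting into the turbidity equation gives turbidity = -12*shading + 107.
So clarity = 24*shading - 219.
Linear in shading, so extremes are at the endpoints: shading = 1 gives clarity = -195; shading = 10 gives clarity = 21.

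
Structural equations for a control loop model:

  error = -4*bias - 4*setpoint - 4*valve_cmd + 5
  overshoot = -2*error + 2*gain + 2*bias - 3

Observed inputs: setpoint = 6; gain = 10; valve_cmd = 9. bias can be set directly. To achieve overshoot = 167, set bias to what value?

Substituting into the error equation gives error = -4*bias - 55.
So overshoot = 10*bias + 127.
Solve 10*bias + 127 = 167: bias = (167 - 127) / 10 = 4.

bias = 4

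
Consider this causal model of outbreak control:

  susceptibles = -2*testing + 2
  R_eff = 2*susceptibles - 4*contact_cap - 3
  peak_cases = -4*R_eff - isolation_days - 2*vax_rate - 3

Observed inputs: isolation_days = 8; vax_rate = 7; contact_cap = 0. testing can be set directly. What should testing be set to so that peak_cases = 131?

Substituting into the R_eff equation gives R_eff = -4*testing + 1.
Substituting into the peak_cases equation gives peak_cases = 16*testing - 29.
Solve 16*testing - 29 = 131: testing = (131 + 29) / 16 = 10.

testing = 10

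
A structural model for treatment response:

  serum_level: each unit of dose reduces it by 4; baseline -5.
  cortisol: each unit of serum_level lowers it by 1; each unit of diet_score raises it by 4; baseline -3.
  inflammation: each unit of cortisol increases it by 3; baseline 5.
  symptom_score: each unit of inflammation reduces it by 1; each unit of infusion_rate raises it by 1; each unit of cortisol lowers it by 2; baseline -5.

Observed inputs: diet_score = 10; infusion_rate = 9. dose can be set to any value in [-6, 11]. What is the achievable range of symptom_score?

-431 to -91

Substituting into the cortisol equation gives cortisol = 4*dose + 42.
Substituting into the inflammation equation gives inflammation = 12*dose + 131.
Substituting into the symptom_score equation gives symptom_score = -20*dose - 211.
Linear in dose, so extremes are at the endpoints: dose = -6 gives symptom_score = -91; dose = 11 gives symptom_score = -431.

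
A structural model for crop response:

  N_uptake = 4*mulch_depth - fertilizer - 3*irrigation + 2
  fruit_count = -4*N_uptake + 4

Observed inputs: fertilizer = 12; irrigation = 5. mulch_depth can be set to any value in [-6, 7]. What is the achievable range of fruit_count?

-8 to 200

Substituting into the N_uptake equation gives N_uptake = 4*mulch_depth - 25.
So fruit_count = -16*mulch_depth + 104.
Linear in mulch_depth, so extremes are at the endpoints: mulch_depth = -6 gives fruit_count = 200; mulch_depth = 7 gives fruit_count = -8.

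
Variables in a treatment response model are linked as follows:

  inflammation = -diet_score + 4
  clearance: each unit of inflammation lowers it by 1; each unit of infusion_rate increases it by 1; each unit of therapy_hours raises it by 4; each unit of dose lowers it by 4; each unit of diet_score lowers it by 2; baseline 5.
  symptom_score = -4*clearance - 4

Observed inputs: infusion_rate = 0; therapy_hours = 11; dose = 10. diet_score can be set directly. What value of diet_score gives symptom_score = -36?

diet_score = -3

Substituting into the clearance equation gives clearance = -diet_score + 5.
symptom_score becomes 4*diet_score - 24.
Solve 4*diet_score - 24 = -36: diet_score = (-36 + 24) / 4 = -3.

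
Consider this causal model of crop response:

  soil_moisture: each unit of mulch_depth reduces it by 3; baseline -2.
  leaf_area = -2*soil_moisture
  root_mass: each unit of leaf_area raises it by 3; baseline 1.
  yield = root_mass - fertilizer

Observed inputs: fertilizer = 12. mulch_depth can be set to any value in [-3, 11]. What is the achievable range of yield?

Substituting into the leaf_area equation gives leaf_area = 6*mulch_depth + 4.
This gives root_mass = 18*mulch_depth + 13.
yield becomes 18*mulch_depth + 1.
Linear in mulch_depth, so extremes are at the endpoints: mulch_depth = -3 gives yield = -53; mulch_depth = 11 gives yield = 199.

-53 to 199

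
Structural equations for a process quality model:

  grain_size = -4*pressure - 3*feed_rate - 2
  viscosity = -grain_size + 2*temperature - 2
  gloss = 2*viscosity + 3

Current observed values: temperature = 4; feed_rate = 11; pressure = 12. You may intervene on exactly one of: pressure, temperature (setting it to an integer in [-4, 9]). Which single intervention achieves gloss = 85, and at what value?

Intervening on pressure: with other inputs at their observed values, gloss = 8*pressure + 85. Solving for 85 gives pressure = 0, within [-4, 9].
Intervening on temperature: gloss = 4*temperature + 165. Reaching 85 requires temperature = -20, outside [-4, 9].

set pressure = 0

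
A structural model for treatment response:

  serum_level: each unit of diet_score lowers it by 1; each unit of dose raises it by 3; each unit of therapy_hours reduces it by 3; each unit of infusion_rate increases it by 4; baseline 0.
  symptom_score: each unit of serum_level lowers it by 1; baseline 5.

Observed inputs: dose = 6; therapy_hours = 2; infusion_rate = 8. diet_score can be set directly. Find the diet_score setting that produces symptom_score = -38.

diet_score = 1

Substituting into the serum_level equation gives serum_level = -diet_score + 44.
Substituting into the symptom_score equation gives symptom_score = diet_score - 39.
Solve diet_score - 39 = -38: diet_score = (-38 + 39) / 1 = 1.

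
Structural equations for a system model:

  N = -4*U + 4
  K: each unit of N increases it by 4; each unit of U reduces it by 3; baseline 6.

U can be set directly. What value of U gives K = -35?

Substituting into the K equation gives K = -19*U + 22.
Solve -19*U + 22 = -35: U = (-35 - 22) / -19 = 3.

U = 3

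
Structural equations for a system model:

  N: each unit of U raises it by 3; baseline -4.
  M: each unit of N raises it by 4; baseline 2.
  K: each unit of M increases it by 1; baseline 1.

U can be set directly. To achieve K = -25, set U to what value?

Substituting into the M equation gives M = 12*U - 14.
This gives K = 12*U - 13.
Solve 12*U - 13 = -25: U = (-25 + 13) / 12 = -1.

U = -1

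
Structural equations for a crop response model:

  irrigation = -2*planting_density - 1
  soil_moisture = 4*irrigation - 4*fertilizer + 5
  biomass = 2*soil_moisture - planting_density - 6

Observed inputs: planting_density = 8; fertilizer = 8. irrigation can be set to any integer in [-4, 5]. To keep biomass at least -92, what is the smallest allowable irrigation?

irrigation = -3

Intervening on irrigation fixes its value directly, overriding its dependence on planting_density.
Substituting into the soil_moisture equation gives soil_moisture = 4*irrigation - 27.
Substituting into the biomass equation gives biomass = 8*irrigation - 68.
Require 8*irrigation - 68 ≥ -92, so irrigation ≥ -3.
The smallest integer in [-4, 5] satisfying this is -3.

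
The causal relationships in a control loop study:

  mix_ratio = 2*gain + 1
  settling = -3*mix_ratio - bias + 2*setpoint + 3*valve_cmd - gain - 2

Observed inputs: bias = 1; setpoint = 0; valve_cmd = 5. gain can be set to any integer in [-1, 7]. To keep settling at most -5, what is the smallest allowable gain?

gain = 2

Substituting into the settling equation gives settling = -7*gain + 9.
Require -7*gain + 9 ≤ -5, so gain ≥ 2.
The smallest integer in [-1, 7] satisfying this is 2.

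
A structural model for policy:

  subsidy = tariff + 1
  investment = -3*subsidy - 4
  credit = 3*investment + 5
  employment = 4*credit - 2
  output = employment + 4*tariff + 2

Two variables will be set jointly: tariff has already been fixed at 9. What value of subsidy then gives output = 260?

With tariff held at 9:
Intervening on subsidy fixes its value directly, overriding its dependence on tariff.
Substituting into the credit equation gives credit = -9*subsidy - 7.
employment becomes -36*subsidy - 30.
output becomes -36*subsidy + 8.
Solve -36*subsidy + 8 = 260: subsidy = (260 - 8) / -36 = -7.

subsidy = -7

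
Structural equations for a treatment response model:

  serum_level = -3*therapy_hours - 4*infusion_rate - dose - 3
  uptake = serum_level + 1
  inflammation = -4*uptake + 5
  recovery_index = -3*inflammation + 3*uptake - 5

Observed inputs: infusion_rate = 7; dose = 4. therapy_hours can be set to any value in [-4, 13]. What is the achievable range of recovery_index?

Substituting into the serum_level equation gives serum_level = -3*therapy_hours - 35.
Substituting into the uptake equation gives uptake = -3*therapy_hours - 34.
Substituting into the inflammation equation gives inflammation = 12*therapy_hours + 141.
So recovery_index = -45*therapy_hours - 530.
Linear in therapy_hours, so extremes are at the endpoints: therapy_hours = -4 gives recovery_index = -350; therapy_hours = 13 gives recovery_index = -1115.

-1115 to -350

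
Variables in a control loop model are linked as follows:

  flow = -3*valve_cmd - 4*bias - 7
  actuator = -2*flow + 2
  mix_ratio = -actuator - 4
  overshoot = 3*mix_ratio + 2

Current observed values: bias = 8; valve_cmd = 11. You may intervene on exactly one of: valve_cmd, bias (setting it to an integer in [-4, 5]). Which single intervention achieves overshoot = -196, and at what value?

Intervening on valve_cmd: with other inputs at their observed values, overshoot = -18*valve_cmd - 250. Solving for -196 gives valve_cmd = -3, within [-4, 5].
Intervening on bias: overshoot = -24*bias - 256. Reaching -196 requires bias = -5/2, not an integer.

set valve_cmd = -3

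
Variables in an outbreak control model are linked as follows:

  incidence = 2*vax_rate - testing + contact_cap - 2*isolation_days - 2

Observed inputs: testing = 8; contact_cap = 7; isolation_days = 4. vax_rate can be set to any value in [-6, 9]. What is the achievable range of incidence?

-23 to 7

Substituting into the incidence equation gives incidence = 2*vax_rate - 11.
Linear in vax_rate, so extremes are at the endpoints: vax_rate = -6 gives incidence = -23; vax_rate = 9 gives incidence = 7.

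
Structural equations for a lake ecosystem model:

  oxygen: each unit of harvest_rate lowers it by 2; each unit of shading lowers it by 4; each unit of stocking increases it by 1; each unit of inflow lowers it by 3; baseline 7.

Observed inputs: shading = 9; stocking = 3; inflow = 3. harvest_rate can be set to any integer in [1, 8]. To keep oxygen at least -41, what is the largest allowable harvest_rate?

harvest_rate = 3

Substituting into the oxygen equation gives oxygen = -2*harvest_rate - 35.
Require -2*harvest_rate - 35 ≥ -41, so harvest_rate ≤ 3.
The largest integer in [1, 8] satisfying this is 3.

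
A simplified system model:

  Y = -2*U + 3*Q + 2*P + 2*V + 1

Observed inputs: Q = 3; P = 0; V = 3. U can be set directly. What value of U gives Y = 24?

Substituting into the Y equation gives Y = -2*U + 16.
Solve -2*U + 16 = 24: U = (24 - 16) / -2 = -4.

U = -4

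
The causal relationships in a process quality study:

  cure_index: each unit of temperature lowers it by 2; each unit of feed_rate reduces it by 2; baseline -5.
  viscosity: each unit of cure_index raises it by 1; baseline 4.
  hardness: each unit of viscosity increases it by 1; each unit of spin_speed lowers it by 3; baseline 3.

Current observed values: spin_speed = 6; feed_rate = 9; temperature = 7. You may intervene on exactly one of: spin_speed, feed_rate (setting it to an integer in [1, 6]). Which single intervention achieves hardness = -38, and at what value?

set feed_rate = 4

Intervening on spin_speed: hardness = -3*spin_speed - 30. Reaching -38 requires spin_speed = 8/3, not an integer.
Intervening on feed_rate: with other inputs at their observed values, hardness = -2*feed_rate - 30. Solving for -38 gives feed_rate = 4, within [1, 6].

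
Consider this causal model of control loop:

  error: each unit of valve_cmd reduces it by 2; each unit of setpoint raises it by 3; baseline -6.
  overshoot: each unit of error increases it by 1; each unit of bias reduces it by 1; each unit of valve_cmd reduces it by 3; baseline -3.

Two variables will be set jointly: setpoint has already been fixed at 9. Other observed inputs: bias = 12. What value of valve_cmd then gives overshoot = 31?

valve_cmd = -5

With setpoint held at 9:
Substituting into the error equation gives error = -2*valve_cmd + 21.
Substituting into the overshoot equation gives overshoot = -5*valve_cmd + 6.
Solve -5*valve_cmd + 6 = 31: valve_cmd = (31 - 6) / -5 = -5.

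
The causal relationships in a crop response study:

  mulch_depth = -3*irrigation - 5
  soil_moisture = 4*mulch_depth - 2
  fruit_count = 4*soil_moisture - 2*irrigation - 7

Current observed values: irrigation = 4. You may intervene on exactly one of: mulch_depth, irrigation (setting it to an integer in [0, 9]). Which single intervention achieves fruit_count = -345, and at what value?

set irrigation = 5

Intervening on mulch_depth: fruit_count = 16*mulch_depth - 23. Reaching -345 requires mulch_depth = -161/8, not an integer.
Intervening on irrigation: with other inputs at their observed values, fruit_count = -50*irrigation - 95. Solving for -345 gives irrigation = 5, within [0, 9].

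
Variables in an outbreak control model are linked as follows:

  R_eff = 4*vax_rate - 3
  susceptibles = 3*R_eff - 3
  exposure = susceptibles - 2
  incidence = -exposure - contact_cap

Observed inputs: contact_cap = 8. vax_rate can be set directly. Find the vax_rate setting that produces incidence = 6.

Substituting into the susceptibles equation gives susceptibles = 12*vax_rate - 12.
This gives exposure = 12*vax_rate - 14.
Substituting into the incidence equation gives incidence = -12*vax_rate + 6.
Solve -12*vax_rate + 6 = 6: vax_rate = (6 - 6) / -12 = 0.

vax_rate = 0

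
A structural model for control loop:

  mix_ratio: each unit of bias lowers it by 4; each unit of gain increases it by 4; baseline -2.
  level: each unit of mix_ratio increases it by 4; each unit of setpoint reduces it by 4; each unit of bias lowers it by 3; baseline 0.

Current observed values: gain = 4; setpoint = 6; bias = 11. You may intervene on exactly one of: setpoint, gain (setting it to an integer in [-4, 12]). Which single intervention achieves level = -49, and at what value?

set gain = 12

Intervening on setpoint: level = -4*setpoint - 153. Reaching -49 requires setpoint = -26, outside [-4, 12].
Intervening on gain: with other inputs at their observed values, level = 16*gain - 241. Solving for -49 gives gain = 12, within [-4, 12].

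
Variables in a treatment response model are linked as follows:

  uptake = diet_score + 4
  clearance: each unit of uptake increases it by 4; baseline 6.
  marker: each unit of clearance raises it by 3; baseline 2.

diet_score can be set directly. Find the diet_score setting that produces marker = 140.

Substituting into the clearance equation gives clearance = 4*diet_score + 22.
So marker = 12*diet_score + 68.
Solve 12*diet_score + 68 = 140: diet_score = (140 - 68) / 12 = 6.

diet_score = 6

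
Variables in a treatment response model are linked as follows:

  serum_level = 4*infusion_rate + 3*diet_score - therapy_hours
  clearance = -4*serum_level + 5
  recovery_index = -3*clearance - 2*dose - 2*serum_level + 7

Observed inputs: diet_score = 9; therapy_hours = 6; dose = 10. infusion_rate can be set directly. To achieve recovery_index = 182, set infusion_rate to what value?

Substituting into the serum_level equation gives serum_level = 4*infusion_rate + 21.
Substituting into the clearance equation gives clearance = -16*infusion_rate - 79.
Substituting into the recovery_index equation gives recovery_index = 40*infusion_rate + 182.
Solve 40*infusion_rate + 182 = 182: infusion_rate = (182 - 182) / 40 = 0.

infusion_rate = 0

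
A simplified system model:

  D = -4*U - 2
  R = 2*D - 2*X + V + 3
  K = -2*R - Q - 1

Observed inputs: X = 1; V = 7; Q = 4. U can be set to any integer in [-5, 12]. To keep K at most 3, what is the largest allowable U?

Substituting into the R equation gives R = -8*U + 4.
Substituting into the K equation gives K = 16*U - 13.
Require 16*U - 13 ≤ 3, so U ≤ 1.
The largest integer in [-5, 12] satisfying this is 1.

U = 1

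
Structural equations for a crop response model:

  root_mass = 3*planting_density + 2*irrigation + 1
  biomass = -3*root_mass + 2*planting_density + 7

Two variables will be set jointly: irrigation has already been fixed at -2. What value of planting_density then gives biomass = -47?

planting_density = 9

With irrigation held at -2:
Substituting into the root_mass equation gives root_mass = 3*planting_density - 3.
biomass becomes -7*planting_density + 16.
Solve -7*planting_density + 16 = -47: planting_density = (-47 - 16) / -7 = 9.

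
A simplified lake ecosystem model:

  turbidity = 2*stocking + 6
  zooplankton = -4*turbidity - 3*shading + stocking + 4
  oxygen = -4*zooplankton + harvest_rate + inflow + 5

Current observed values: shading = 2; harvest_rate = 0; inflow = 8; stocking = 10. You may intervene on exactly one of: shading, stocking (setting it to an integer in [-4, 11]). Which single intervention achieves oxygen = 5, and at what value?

Intervening on shading: oxygen = 12*shading + 373. Reaching 5 requires shading = -92/3, not an integer.
Intervening on stocking: with other inputs at their observed values, oxygen = 28*stocking + 117. Solving for 5 gives stocking = -4, within [-4, 11].

set stocking = -4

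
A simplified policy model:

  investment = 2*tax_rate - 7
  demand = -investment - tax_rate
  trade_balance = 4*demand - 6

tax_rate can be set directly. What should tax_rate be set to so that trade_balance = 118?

Substituting into the demand equation gives demand = -3*tax_rate + 7.
trade_balance becomes -12*tax_rate + 22.
Solve -12*tax_rate + 22 = 118: tax_rate = (118 - 22) / -12 = -8.

tax_rate = -8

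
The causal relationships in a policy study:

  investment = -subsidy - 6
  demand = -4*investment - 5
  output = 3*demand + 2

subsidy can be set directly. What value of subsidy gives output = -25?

subsidy = -7

Substituting into the demand equation gives demand = 4*subsidy + 19.
output becomes 12*subsidy + 59.
Solve 12*subsidy + 59 = -25: subsidy = (-25 - 59) / 12 = -7.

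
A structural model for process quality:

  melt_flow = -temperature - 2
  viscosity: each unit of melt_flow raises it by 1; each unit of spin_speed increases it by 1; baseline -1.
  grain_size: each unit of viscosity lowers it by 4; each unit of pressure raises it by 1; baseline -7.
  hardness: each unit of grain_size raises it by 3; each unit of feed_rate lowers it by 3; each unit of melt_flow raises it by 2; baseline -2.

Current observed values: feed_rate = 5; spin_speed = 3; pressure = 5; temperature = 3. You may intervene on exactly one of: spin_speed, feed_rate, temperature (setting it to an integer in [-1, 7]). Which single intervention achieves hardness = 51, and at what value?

set spin_speed = -1

Intervening on spin_speed: with other inputs at their observed values, hardness = -12*spin_speed + 39. Solving for 51 gives spin_speed = -1, within [-1, 7].
Intervening on feed_rate: hardness = -3*feed_rate + 18. Reaching 51 requires feed_rate = -11, outside [-1, 7].
Intervening on temperature: hardness = 10*temperature - 27. Reaching 51 requires temperature = 39/5, not an integer.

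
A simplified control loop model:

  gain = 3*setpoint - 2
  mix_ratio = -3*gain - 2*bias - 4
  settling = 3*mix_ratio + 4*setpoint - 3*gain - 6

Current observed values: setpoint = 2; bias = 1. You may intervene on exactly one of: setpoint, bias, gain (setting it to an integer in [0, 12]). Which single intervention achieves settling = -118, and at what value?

Intervening on setpoint: settling = -32*setpoint. Reaching -118 requires setpoint = 59/16, not an integer.
Intervening on bias: with other inputs at their observed values, settling = -6*bias - 58. Solving for -118 gives bias = 10, within [0, 12].
Intervening on gain: settling = -12*gain - 16. Reaching -118 requires gain = 17/2, not an integer.

set bias = 10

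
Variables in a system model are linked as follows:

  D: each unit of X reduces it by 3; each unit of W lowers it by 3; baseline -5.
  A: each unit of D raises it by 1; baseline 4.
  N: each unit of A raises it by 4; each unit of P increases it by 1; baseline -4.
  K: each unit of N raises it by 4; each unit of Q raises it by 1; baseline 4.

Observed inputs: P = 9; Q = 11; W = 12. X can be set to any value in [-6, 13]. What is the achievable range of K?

-1181 to -269

Substituting into the D equation gives D = -3*X - 41.
So A = -3*X - 37.
Substituting into the N equation gives N = -12*X - 143.
Substituting into the K equation gives K = -48*X - 557.
Linear in X, so extremes are at the endpoints: X = -6 gives K = -269; X = 13 gives K = -1181.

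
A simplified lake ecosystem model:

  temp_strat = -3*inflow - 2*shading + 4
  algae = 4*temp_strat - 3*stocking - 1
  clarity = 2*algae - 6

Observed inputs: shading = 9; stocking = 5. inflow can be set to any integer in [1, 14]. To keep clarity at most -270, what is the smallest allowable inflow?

inflow = 5

Substituting into the temp_strat equation gives temp_strat = -3*inflow - 14.
This gives algae = -12*inflow - 72.
Substituting into the clarity equation gives clarity = -24*inflow - 150.
Require -24*inflow - 150 ≤ -270, so inflow ≥ 5.
The smallest integer in [1, 14] satisfying this is 5.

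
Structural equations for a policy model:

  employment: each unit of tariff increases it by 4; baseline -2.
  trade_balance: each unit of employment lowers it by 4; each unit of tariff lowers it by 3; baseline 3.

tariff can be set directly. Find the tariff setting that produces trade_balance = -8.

Substituting into the trade_balance equation gives trade_balance = -19*tariff + 11.
Solve -19*tariff + 11 = -8: tariff = (-8 - 11) / -19 = 1.

tariff = 1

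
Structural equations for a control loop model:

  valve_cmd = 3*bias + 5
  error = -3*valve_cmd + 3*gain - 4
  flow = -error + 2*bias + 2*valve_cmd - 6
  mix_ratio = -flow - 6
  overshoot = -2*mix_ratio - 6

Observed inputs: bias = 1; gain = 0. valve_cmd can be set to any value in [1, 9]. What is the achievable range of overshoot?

Intervening on valve_cmd fixes its value directly, overriding its dependence on bias.
Substituting into the error equation gives error = -3*valve_cmd - 4.
This gives flow = 5*valve_cmd.
Substituting into the mix_ratio equation gives mix_ratio = -5*valve_cmd - 6.
Substituting into the overshoot equation gives overshoot = 10*valve_cmd + 6.
Linear in valve_cmd, so extremes are at the endpoints: valve_cmd = 1 gives overshoot = 16; valve_cmd = 9 gives overshoot = 96.

16 to 96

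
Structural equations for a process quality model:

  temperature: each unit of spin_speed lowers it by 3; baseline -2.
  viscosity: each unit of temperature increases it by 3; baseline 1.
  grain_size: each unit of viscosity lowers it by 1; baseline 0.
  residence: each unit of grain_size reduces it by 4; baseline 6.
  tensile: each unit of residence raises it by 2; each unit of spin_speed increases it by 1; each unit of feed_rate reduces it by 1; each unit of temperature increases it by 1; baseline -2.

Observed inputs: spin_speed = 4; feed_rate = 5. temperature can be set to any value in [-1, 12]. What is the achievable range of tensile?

-8 to 317

Intervening on temperature fixes its value directly, overriding its dependence on spin_speed.
Substituting into the grain_size equation gives grain_size = -3*temperature - 1.
This gives residence = 12*temperature + 10.
tensile becomes 25*temperature + 17.
Linear in temperature, so extremes are at the endpoints: temperature = -1 gives tensile = -8; temperature = 12 gives tensile = 317.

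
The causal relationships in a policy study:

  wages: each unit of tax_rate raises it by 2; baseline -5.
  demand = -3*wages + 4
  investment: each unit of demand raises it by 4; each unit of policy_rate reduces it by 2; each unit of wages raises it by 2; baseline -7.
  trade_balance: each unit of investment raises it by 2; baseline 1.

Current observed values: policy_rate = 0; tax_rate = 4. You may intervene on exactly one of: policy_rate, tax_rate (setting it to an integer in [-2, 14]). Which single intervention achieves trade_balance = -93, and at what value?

Intervening on policy_rate: with other inputs at their observed values, trade_balance = -4*policy_rate - 41. Solving for -93 gives policy_rate = 13, within [-2, 14].
Intervening on tax_rate: trade_balance = -40*tax_rate + 119. Reaching -93 requires tax_rate = 53/10, not an integer.

set policy_rate = 13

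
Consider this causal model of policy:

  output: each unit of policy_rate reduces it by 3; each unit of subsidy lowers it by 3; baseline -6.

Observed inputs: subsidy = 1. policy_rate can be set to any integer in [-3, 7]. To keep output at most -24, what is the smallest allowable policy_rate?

policy_rate = 5

Substituting into the output equation gives output = -3*policy_rate - 9.
Require -3*policy_rate - 9 ≤ -24, so policy_rate ≥ 5.
The smallest integer in [-3, 7] satisfying this is 5.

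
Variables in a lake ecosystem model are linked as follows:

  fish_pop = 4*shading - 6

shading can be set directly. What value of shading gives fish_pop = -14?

Solve 4*shading - 6 = -14: shading = (-14 + 6) / 4 = -2.

shading = -2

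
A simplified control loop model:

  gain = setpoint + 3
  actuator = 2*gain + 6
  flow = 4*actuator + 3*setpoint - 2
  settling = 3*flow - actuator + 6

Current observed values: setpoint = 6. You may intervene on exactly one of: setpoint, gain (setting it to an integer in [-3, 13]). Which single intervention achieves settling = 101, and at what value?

set setpoint = -1

Intervening on setpoint: with other inputs at their observed values, settling = 31*setpoint + 132. Solving for 101 gives setpoint = -1, within [-3, 13].
Intervening on gain: settling = 22*gain + 120. Reaching 101 requires gain = -19/22, not an integer.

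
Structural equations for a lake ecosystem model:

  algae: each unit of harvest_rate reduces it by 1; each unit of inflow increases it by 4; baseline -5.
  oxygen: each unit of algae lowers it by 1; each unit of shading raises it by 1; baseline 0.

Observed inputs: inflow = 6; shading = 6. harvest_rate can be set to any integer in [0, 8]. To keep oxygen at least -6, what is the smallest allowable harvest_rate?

Substituting into the algae equation gives algae = -harvest_rate + 19.
oxygen becomes harvest_rate - 13.
Require harvest_rate - 13 ≥ -6, so harvest_rate ≥ 7.
The smallest integer in [0, 8] satisfying this is 7.

harvest_rate = 7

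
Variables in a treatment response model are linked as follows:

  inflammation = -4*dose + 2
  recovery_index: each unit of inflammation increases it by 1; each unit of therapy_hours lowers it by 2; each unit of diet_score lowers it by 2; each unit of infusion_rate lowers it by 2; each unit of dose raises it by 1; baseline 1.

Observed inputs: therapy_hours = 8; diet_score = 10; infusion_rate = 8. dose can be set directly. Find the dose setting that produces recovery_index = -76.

Substituting into the recovery_index equation gives recovery_index = -3*dose - 49.
Solve -3*dose - 49 = -76: dose = (-76 + 49) / -3 = 9.

dose = 9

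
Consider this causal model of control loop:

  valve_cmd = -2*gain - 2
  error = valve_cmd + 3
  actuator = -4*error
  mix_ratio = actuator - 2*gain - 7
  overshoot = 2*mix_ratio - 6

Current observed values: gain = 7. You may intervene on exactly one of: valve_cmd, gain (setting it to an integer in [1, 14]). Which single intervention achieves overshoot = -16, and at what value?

Intervening on valve_cmd: overshoot = -8*valve_cmd - 72. Reaching -16 requires valve_cmd = -7, outside [1, 14].
Intervening on gain: with other inputs at their observed values, overshoot = 12*gain - 28. Solving for -16 gives gain = 1, within [1, 14].

set gain = 1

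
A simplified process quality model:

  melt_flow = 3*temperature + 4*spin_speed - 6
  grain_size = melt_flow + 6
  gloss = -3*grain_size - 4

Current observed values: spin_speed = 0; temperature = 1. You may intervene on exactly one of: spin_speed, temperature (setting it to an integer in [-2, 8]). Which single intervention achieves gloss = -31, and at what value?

Intervening on spin_speed: gloss = -12*spin_speed - 13. Reaching -31 requires spin_speed = 3/2, not an integer.
Intervening on temperature: with other inputs at their observed values, gloss = -9*temperature - 4. Solving for -31 gives temperature = 3, within [-2, 8].

set temperature = 3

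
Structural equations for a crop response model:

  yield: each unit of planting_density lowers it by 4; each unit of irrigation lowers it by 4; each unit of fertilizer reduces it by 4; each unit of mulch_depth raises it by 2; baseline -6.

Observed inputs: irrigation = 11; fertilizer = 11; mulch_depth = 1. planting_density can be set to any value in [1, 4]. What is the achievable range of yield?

Substituting into the yield equation gives yield = -4*planting_density - 92.
Linear in planting_density, so extremes are at the endpoints: planting_density = 1 gives yield = -96; planting_density = 4 gives yield = -108.

-108 to -96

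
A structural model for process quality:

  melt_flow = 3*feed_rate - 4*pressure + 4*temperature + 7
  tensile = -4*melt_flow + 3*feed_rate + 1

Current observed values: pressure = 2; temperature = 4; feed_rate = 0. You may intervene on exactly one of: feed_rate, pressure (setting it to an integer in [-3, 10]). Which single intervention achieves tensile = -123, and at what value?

set pressure = -2

Intervening on feed_rate: tensile = -9*feed_rate - 59. Reaching -123 requires feed_rate = 64/9, not an integer.
Intervening on pressure: with other inputs at their observed values, tensile = 16*pressure - 91. Solving for -123 gives pressure = -2, within [-3, 10].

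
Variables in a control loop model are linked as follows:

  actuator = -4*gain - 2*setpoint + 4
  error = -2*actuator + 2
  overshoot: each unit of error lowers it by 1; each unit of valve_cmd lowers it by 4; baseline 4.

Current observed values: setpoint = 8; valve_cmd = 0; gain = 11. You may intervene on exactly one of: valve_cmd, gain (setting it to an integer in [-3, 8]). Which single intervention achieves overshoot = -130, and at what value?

set valve_cmd = 5

Intervening on valve_cmd: with other inputs at their observed values, overshoot = -4*valve_cmd - 110. Solving for -130 gives valve_cmd = 5, within [-3, 8].
Intervening on gain: overshoot = -8*gain - 22. Reaching -130 requires gain = 27/2, not an integer.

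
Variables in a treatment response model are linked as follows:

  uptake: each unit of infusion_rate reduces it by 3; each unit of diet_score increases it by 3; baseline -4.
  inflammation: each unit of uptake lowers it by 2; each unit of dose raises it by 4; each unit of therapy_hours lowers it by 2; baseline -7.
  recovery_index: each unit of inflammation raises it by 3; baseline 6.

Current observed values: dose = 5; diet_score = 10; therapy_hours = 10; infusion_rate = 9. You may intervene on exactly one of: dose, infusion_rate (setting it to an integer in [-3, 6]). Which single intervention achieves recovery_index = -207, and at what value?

Intervening on dose: recovery_index = 12*dose - 69. Reaching -207 requires dose = -23/2, not an integer.
Intervening on infusion_rate: with other inputs at their observed values, recovery_index = 18*infusion_rate - 171. Solving for -207 gives infusion_rate = -2, within [-3, 6].

set infusion_rate = -2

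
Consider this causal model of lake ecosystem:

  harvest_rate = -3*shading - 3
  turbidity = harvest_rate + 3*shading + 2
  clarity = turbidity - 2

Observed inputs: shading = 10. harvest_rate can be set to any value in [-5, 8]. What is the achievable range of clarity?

25 to 38

Intervening on harvest_rate fixes its value directly, overriding its dependence on shading.
Substituting into the turbidity equation gives turbidity = harvest_rate + 32.
Substituting into the clarity equation gives clarity = harvest_rate + 30.
Linear in harvest_rate, so extremes are at the endpoints: harvest_rate = -5 gives clarity = 25; harvest_rate = 8 gives clarity = 38.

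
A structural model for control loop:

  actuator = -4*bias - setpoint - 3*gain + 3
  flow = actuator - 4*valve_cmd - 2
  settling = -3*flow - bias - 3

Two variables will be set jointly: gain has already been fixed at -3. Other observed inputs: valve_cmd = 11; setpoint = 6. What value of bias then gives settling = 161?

bias = 4

With gain held at -3:
Substituting into the actuator equation gives actuator = -4*bias + 6.
This gives flow = -4*bias - 40.
Substituting into the settling equation gives settling = 11*bias + 117.
Solve 11*bias + 117 = 161: bias = (161 - 117) / 11 = 4.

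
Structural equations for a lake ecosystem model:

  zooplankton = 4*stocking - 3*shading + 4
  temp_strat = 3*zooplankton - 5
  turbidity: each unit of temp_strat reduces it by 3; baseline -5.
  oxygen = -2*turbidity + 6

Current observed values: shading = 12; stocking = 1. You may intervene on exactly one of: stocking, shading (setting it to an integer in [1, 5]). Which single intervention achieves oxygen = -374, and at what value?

Intervening on stocking: with other inputs at their observed values, oxygen = 72*stocking - 590. Solving for -374 gives stocking = 3, within [1, 5].
Intervening on shading: oxygen = -54*shading + 130. Reaching -374 requires shading = 28/3, not an integer.

set stocking = 3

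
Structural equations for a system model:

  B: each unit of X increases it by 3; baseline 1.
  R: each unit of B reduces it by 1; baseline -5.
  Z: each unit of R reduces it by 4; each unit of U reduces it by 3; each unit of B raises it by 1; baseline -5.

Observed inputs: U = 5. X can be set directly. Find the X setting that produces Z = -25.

X = -2

Substituting into the R equation gives R = -3*X - 6.
Substituting into the Z equation gives Z = 15*X + 5.
Solve 15*X + 5 = -25: X = (-25 - 5) / 15 = -2.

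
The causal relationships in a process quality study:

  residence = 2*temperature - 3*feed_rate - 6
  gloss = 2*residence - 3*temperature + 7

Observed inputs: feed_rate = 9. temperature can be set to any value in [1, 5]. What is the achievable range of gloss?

Substituting into the residence equation gives residence = 2*temperature - 33.
Substituting into the gloss equation gives gloss = temperature - 59.
Linear in temperature, so extremes are at the endpoints: temperature = 1 gives gloss = -58; temperature = 5 gives gloss = -54.

-58 to -54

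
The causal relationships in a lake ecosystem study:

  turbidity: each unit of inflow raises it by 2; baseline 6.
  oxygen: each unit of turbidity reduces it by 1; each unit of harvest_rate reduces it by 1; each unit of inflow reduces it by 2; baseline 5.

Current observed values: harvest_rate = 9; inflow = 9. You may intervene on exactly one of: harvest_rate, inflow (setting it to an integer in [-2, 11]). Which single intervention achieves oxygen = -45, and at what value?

set harvest_rate = 8

Intervening on harvest_rate: with other inputs at their observed values, oxygen = -harvest_rate - 37. Solving for -45 gives harvest_rate = 8, within [-2, 11].
Intervening on inflow: oxygen = -4*inflow - 10. Reaching -45 requires inflow = 35/4, not an integer.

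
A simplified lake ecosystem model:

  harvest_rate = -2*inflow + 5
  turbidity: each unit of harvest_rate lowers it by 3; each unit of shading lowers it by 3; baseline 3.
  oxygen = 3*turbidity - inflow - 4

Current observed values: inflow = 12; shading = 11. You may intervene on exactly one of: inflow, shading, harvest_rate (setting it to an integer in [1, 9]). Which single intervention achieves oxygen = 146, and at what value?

set shading = 2

Intervening on inflow: oxygen = 17*inflow - 139. Reaching 146 requires inflow = 285/17, not an integer.
Intervening on shading: with other inputs at their observed values, oxygen = -9*shading + 164. Solving for 146 gives shading = 2, within [1, 9].
Intervening on harvest_rate: oxygen = -9*harvest_rate - 106. Reaching 146 requires harvest_rate = -28, outside [1, 9].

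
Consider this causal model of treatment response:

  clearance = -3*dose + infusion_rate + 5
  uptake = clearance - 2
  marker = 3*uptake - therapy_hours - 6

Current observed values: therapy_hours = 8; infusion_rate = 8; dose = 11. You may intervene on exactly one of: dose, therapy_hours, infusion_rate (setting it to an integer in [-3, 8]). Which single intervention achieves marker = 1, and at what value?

Intervening on dose: with other inputs at their observed values, marker = -9*dose + 19. Solving for 1 gives dose = 2, within [-3, 8].
Intervening on therapy_hours: marker = -therapy_hours - 72. Reaching 1 requires therapy_hours = -73, outside [-3, 8].
Intervening on infusion_rate: marker = 3*infusion_rate - 104. Reaching 1 requires infusion_rate = 35, outside [-3, 8].

set dose = 2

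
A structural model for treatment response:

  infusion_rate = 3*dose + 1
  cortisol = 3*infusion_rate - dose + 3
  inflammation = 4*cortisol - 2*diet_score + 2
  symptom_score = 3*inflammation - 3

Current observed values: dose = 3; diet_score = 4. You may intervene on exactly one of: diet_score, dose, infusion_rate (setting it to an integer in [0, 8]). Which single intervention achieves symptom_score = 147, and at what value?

Intervening on diet_score: symptom_score = -6*diet_score + 363. Reaching 147 requires diet_score = 36, outside [0, 8].
Intervening on dose: with other inputs at their observed values, symptom_score = 96*dose + 51. Solving for 147 gives dose = 1, within [0, 8].
Intervening on infusion_rate: symptom_score = 36*infusion_rate - 21. Reaching 147 requires infusion_rate = 14/3, not an integer.

set dose = 1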